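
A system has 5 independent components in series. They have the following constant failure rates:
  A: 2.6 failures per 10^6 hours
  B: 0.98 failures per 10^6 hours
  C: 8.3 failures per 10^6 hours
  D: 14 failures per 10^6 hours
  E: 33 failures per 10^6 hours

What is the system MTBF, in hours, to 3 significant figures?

17000

Series of exponential components: λ_sys = Σ λ_i
λ_sys = 0.0000026 + 0.00000098 + 0.0000083 + 0.000014 + 0.000033 = 5.8880e-05 /h
MTBF = 1 / λ_sys = 17000 h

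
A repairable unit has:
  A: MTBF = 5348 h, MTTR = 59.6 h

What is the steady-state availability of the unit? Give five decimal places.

0.98898

A(A) = MTBF/(MTBF+MTTR) = 5348/(5348+59.6) = 0.98898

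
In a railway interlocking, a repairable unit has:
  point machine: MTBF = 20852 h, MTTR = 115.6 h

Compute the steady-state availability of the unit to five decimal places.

0.99449

A(point machine) = MTBF/(MTBF+MTTR) = 20852/(20852+115.6) = 0.99449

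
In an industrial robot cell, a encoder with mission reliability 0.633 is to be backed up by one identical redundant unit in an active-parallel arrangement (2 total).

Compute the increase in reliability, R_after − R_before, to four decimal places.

0.2323

R_before = 0.633
R_after = 1 − (1 − 0.633)^2 = 0.8653
ΔR = 0.8653 − 0.633 = 0.2323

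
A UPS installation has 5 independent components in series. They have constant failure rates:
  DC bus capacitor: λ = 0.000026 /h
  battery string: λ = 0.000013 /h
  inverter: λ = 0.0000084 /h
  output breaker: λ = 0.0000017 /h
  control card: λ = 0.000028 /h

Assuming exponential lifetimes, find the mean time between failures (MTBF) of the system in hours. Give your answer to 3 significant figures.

Series of exponential components: λ_sys = Σ λ_i
λ_sys = 0.000026 + 0.000013 + 0.0000084 + 0.0000017 + 0.000028 = 7.7100e-05 /h
MTBF = 1 / λ_sys = 13000 h

13000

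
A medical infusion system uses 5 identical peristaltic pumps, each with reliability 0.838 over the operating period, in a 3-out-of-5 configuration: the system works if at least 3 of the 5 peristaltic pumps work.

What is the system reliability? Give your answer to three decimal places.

R = Σ_{i=3}^{5} C(5,i) p^i (1−p)^{5−i} with p = 0.838
C(5,3)·0.838^3·0.162^2 = 0.15444
C(5,4)·0.838^4·0.162^1 = 0.39945
C(5,5)·0.838^5·0.162^0 = 0.41326
Sum = 0.967

0.967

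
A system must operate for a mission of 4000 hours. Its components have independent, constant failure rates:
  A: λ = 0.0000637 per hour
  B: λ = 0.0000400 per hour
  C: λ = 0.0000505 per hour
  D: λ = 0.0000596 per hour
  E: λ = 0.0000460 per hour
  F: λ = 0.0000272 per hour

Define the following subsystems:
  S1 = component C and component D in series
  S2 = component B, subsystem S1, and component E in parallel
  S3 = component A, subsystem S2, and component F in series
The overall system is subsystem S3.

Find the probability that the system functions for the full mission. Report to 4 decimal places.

0.6890

R(A) = exp(−0.0000637 × 4000) = 0.775071
R(B) = exp(−0.0000400 × 4000) = 0.852144
R(C) = exp(−0.0000505 × 4000) = 0.817095
R(D) = exp(−0.0000596 × 4000) = 0.787887
R(E) = exp(−0.0000460 × 4000) = 0.831936
R(F) = exp(−0.0000272 × 4000) = 0.896910
Series (C and D): 0.817095 × 0.787887 = 0.643779
Parallel (B, [0.643779], and E): 1 − (1 − 0.852144)(1 − 0.643779)(1 − 0.831936) = 0.991148
Series (A, [0.991148], and F): 0.775071 × 0.991148 × 0.896910 = 0.6890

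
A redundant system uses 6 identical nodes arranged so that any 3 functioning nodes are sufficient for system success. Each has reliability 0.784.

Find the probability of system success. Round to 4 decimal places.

R = Σ_{i=3}^{6} C(6,i) p^i (1−p)^{6−i} with p = 0.784
C(6,3)·0.784^3·0.216^3 = 0.097127
C(6,4)·0.784^4·0.216^2 = 0.264401
C(6,5)·0.784^5·0.216^1 = 0.383871
C(6,6)·0.784^6·0.216^0 = 0.232218
Sum = 0.9776

0.9776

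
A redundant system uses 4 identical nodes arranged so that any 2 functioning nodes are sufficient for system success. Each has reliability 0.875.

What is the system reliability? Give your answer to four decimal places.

R = Σ_{i=2}^{4} C(4,i) p^i (1−p)^{4−i} with p = 0.875
C(4,2)·0.875^2·0.125^2 = 0.071777
C(4,3)·0.875^3·0.125^1 = 0.334961
C(4,4)·0.875^4·0.125^0 = 0.586182
Sum = 0.9929

0.9929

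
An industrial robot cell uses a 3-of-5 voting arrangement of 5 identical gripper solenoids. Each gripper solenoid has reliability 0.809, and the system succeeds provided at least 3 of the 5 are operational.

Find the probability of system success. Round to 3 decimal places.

R = Σ_{i=3}^{5} C(5,i) p^i (1−p)^{5−i} with p = 0.809
C(5,3)·0.809^3·0.191^2 = 0.19316
C(5,4)·0.809^4·0.191^1 = 0.40907
C(5,5)·0.809^5·0.191^0 = 0.34653
Sum = 0.949

0.949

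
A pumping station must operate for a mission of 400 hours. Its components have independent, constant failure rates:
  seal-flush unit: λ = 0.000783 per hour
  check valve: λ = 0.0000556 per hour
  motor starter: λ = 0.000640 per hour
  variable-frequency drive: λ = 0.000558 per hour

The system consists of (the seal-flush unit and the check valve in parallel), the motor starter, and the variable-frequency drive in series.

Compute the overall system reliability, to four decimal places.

0.6156

R(seal-flush unit) = exp(−0.000783 × 400) = 0.731104
R(check valve) = exp(−0.0000556 × 400) = 0.978005
R(motor starter) = exp(−0.000640 × 400) = 0.774142
R(variable-frequency drive) = exp(−0.000558 × 400) = 0.799955
Parallel (seal-flush unit and check valve): 1 − (1 − 0.731104)(1 − 0.978005) = 0.994086
Series ([0.994086], motor starter, and variable-frequency drive): 0.994086 × 0.774142 × 0.799955 = 0.6156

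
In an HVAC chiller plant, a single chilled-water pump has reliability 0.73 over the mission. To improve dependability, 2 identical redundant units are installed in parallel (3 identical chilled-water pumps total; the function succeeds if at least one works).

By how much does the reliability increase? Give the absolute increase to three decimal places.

R_before = 0.73
R_after = 1 − (1 − 0.73)^3 = 0.980
ΔR = 0.980 − 0.73 = 0.250

0.250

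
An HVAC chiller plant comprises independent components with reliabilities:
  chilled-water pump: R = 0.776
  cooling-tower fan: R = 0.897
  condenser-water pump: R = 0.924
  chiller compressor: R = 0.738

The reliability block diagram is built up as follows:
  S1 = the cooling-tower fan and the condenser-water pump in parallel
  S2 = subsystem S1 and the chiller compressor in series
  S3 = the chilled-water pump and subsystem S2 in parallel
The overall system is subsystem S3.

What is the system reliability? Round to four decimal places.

Parallel (cooling-tower fan and condenser-water pump): 1 − (1 − 0.897000)(1 − 0.924000) = 0.992172
Series ([0.992172] and chiller compressor): 0.992172 × 0.738000 = 0.732223
Parallel (chilled-water pump and [0.732223]): 1 − (1 − 0.776000)(1 − 0.732223) = 0.9400

0.9400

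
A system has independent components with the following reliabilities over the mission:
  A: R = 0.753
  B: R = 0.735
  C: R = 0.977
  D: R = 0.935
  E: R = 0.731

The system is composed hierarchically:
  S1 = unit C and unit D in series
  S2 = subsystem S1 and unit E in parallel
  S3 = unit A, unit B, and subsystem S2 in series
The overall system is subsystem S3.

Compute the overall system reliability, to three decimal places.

Series (C and D): 0.97700 × 0.93500 = 0.91350
Parallel ([0.91350] and E): 1 − (1 − 0.91350)(1 − 0.73100) = 0.97673
Series (A, B, and [0.97673]): 0.75300 × 0.73500 × 0.97673 = 0.541

0.541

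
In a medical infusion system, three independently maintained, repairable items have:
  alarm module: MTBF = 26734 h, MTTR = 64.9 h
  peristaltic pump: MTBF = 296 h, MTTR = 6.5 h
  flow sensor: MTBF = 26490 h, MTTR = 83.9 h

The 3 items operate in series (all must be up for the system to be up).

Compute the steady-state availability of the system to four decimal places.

0.9731

A(alarm module) = MTBF/(MTBF+MTTR) = 26734/(26734+64.9) = 0.997578
A(peristaltic pump) = MTBF/(MTBF+MTTR) = 296/(296+6.5) = 0.978512
A(flow sensor) = MTBF/(MTBF+MTTR) = 26490/(26490+83.9) = 0.996843
Series availability: 0.997578 × 0.978512 × 0.996843 = 0.9731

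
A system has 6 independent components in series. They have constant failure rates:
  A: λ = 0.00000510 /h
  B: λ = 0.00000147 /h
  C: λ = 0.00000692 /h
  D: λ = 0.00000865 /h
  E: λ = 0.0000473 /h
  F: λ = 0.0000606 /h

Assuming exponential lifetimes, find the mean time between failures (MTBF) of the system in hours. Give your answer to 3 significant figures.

7690

Series of exponential components: λ_sys = Σ λ_i
λ_sys = 0.00000510 + 0.00000147 + 0.00000692 + 0.00000865 + 0.0000473 + 0.0000606 = 1.3004e-04 /h
MTBF = 1 / λ_sys = 7690 h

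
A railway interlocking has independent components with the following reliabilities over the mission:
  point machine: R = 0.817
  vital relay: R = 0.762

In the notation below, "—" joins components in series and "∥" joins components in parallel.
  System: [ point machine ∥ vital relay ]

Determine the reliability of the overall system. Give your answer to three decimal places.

Parallel (point machine and vital relay): 1 − (1 − 0.81700)(1 − 0.76200) = 0.956

0.956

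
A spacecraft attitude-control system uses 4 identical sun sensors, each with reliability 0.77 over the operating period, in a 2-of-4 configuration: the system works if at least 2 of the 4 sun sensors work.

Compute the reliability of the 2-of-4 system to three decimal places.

R = Σ_{i=2}^{4} C(4,i) p^i (1−p)^{4−i} with p = 0.77
C(4,2)·0.77^2·0.23^2 = 0.18819
C(4,3)·0.77^3·0.23^1 = 0.42001
C(4,4)·0.77^4·0.23^0 = 0.35153
Sum = 0.960

0.960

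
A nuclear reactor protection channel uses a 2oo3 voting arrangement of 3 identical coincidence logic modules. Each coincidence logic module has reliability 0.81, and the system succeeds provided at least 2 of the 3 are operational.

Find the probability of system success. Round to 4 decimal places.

0.9054

R = Σ_{i=2}^{3} C(3,i) p^i (1−p)^{3−i} with p = 0.81
C(3,2)·0.81^2·0.19^1 = 0.373977
C(3,3)·0.81^3·0.19^0 = 0.531441
Sum = 0.9054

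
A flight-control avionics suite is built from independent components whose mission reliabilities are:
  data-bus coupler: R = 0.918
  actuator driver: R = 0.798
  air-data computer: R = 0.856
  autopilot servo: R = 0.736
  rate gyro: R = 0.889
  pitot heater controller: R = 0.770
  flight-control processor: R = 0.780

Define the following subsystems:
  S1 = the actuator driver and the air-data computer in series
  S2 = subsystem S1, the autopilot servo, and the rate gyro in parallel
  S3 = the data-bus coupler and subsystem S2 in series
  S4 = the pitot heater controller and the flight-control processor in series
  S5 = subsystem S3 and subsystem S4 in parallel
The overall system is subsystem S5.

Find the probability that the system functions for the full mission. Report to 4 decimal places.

Series (actuator driver and air-data computer): 0.798000 × 0.856000 = 0.683088
Parallel ([0.683088], autopilot servo, and rate gyro): 1 − (1 − 0.683088)(1 − 0.736000)(1 − 0.889000) = 0.990713
Series (data-bus coupler and [0.990713]): 0.918000 × 0.990713 = 0.909475
Series (pitot heater controller and flight-control processor): 0.770000 × 0.780000 = 0.600600
Parallel ([0.909475] and [0.600600]): 1 − (1 − 0.909475)(1 − 0.600600) = 0.9638

0.9638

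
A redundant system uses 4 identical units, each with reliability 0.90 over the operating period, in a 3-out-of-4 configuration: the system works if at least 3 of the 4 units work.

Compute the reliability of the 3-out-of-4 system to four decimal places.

R = Σ_{i=3}^{4} C(4,i) p^i (1−p)^{4−i} with p = 0.90
C(4,3)·0.90^3·0.10^1 = 0.291600
C(4,4)·0.90^4·0.10^0 = 0.656100
Sum = 0.9477

0.9477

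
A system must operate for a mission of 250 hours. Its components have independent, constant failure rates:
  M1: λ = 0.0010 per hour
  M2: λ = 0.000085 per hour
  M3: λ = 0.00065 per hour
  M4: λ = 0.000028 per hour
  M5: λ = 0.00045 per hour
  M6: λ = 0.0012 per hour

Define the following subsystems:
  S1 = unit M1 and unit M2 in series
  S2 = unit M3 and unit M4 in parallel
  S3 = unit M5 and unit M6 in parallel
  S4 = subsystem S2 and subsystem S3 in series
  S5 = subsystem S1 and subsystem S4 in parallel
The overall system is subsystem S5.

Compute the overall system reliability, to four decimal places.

R(M1) = exp(−0.0010 × 250) = 0.778801
R(M2) = exp(−0.000085 × 250) = 0.978974
R(M3) = exp(−0.00065 × 250) = 0.850016
R(M4) = exp(−0.000028 × 250) = 0.993024
R(M5) = exp(−0.00045 × 250) = 0.893597
R(M6) = exp(−0.0012 × 250) = 0.740818
Series (M1 and M2): 0.778801 × 0.978974 = 0.762426
Parallel (M3 and M4): 1 − (1 − 0.850016)(1 − 0.993024) = 0.998954
Parallel (M5 and M6): 1 − (1 − 0.893597)(1 − 0.740818) = 0.972422
Series ([0.998954] and [0.972422]): 0.998954 × 0.972422 = 0.971405
Parallel ([0.762426] and [0.971405]): 1 − (1 − 0.762426)(1 − 0.971405) = 0.9932

0.9932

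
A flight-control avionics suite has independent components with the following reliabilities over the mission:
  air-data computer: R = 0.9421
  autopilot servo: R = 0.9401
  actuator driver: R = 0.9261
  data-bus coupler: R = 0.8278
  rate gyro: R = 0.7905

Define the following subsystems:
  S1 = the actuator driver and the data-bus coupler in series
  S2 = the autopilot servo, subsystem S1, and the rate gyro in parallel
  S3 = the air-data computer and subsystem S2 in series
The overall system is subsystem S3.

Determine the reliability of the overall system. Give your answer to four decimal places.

0.9393

Series (actuator driver and data-bus coupler): 0.926100 × 0.827800 = 0.766626
Parallel (autopilot servo, [0.766626], and rate gyro): 1 − (1 − 0.940100)(1 − 0.766626)(1 − 0.790500) = 0.997071
Series (air-data computer and [0.997071]): 0.942100 × 0.997071 = 0.9393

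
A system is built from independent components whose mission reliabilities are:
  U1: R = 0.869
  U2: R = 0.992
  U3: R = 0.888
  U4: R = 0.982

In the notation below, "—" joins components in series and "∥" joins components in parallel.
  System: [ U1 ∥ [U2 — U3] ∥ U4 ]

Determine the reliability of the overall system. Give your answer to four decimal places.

0.9997

Series (U2 and U3): 0.992000 × 0.888000 = 0.880896
Parallel (U1, [0.880896], and U4): 1 − (1 − 0.869000)(1 − 0.880896)(1 − 0.982000) = 0.9997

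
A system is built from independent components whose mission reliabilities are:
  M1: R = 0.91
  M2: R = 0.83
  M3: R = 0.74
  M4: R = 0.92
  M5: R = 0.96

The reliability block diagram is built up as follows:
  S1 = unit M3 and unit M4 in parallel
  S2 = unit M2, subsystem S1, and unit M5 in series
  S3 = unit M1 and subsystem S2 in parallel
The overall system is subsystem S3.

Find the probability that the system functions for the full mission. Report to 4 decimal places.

0.9802

Parallel (M3 and M4): 1 − (1 − 0.740000)(1 − 0.920000) = 0.979200
Series (M2, [0.979200], and M5): 0.830000 × 0.979200 × 0.960000 = 0.780227
Parallel (M1 and [0.780227]): 1 − (1 − 0.910000)(1 − 0.780227) = 0.9802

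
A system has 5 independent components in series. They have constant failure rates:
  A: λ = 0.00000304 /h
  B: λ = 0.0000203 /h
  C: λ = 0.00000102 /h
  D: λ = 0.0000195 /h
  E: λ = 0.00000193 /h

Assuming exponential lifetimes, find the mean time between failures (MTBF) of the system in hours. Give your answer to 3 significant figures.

Series of exponential components: λ_sys = Σ λ_i
λ_sys = 0.00000304 + 0.0000203 + 0.00000102 + 0.0000195 + 0.00000193 = 4.5790e-05 /h
MTBF = 1 / λ_sys = 21800 h

21800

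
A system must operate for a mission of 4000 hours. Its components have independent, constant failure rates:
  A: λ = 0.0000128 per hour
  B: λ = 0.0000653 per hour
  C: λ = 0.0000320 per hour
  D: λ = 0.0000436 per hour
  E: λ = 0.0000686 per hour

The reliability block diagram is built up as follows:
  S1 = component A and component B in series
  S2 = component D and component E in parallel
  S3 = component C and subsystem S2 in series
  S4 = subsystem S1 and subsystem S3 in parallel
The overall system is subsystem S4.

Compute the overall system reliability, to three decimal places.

0.959

R(A) = exp(−0.0000128 × 4000) = 0.95009
R(B) = exp(−0.0000653 × 4000) = 0.77013
R(C) = exp(−0.0000320 × 4000) = 0.87985
R(D) = exp(−0.0000436 × 4000) = 0.83996
R(E) = exp(−0.0000686 × 4000) = 0.76003
Series (A and B): 0.95009 × 0.77013 = 0.73169
Parallel (D and E): 1 − (1 − 0.83996)(1 − 0.76003) = 0.96160
Series (C and [0.96160]): 0.87985 × 0.96160 = 0.84606
Parallel ([0.73169] and [0.84606]): 1 − (1 − 0.73169)(1 − 0.84606) = 0.959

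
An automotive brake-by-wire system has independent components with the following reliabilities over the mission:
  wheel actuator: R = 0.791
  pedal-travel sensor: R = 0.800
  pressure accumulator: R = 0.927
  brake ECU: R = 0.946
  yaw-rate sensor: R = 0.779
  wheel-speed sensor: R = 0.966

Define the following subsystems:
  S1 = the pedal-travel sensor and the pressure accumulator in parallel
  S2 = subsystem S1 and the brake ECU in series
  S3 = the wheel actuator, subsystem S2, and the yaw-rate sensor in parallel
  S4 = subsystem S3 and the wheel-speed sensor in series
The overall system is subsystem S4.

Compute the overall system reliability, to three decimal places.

Parallel (pedal-travel sensor and pressure accumulator): 1 − (1 − 0.80000)(1 − 0.92700) = 0.98540
Series ([0.98540] and brake ECU): 0.98540 × 0.94600 = 0.93219
Parallel (wheel actuator, [0.93219], and yaw-rate sensor): 1 − (1 − 0.79100)(1 − 0.93219)(1 − 0.77900) = 0.99687
Series ([0.99687] and wheel-speed sensor): 0.99687 × 0.96600 = 0.963

0.963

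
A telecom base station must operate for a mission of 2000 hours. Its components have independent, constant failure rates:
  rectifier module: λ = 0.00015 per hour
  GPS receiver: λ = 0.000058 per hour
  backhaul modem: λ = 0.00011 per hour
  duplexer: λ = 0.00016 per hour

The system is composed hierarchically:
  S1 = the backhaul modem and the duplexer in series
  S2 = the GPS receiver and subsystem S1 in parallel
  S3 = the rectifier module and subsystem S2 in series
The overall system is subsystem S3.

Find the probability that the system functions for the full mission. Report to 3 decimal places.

R(rectifier module) = exp(−0.00015 × 2000) = 0.74082
R(GPS receiver) = exp(−0.000058 × 2000) = 0.89048
R(backhaul modem) = exp(−0.00011 × 2000) = 0.80252
R(duplexer) = exp(−0.00016 × 2000) = 0.72615
Series (backhaul modem and duplexer): 0.80252 × 0.72615 = 0.58275
Parallel (GPS receiver and [0.58275]): 1 − (1 − 0.89048)(1 − 0.58275) = 0.95430
Series (rectifier module and [0.95430]): 0.74082 × 0.95430 = 0.707

0.707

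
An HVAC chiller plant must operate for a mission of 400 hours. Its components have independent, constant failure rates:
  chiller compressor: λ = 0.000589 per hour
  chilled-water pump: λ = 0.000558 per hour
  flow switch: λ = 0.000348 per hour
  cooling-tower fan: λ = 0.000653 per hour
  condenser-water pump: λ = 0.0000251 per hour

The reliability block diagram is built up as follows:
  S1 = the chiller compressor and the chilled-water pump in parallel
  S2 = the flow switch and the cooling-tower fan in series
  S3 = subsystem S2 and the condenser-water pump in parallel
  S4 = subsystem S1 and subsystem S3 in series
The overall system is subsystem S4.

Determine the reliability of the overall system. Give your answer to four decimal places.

R(chiller compressor) = exp(−0.000589 × 400) = 0.790097
R(chilled-water pump) = exp(−0.000558 × 400) = 0.799955
R(flow switch) = exp(−0.000348 × 400) = 0.870054
R(cooling-tower fan) = exp(−0.000653 × 400) = 0.770127
R(condenser-water pump) = exp(−0.0000251 × 400) = 0.990010
Parallel (chiller compressor and chilled-water pump): 1 − (1 − 0.790097)(1 − 0.799955) = 0.958010
Series (flow switch and cooling-tower fan): 0.870054 × 0.770127 = 0.670052
Parallel ([0.670052] and condenser-water pump): 1 − (1 − 0.670052)(1 − 0.990010) = 0.996704
Series ([0.958010] and [0.996704]): 0.958010 × 0.996704 = 0.9549

0.9549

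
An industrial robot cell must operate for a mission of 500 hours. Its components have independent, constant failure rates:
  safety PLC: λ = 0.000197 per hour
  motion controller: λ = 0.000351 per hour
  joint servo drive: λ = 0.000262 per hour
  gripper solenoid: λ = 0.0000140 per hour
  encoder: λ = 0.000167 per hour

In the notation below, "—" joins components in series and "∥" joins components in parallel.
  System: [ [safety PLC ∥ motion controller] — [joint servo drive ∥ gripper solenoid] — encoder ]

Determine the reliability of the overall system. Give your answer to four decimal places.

R(safety PLC) = exp(−0.000197 × 500) = 0.906196
R(motion controller) = exp(−0.000351 × 500) = 0.839037
R(joint servo drive) = exp(−0.000262 × 500) = 0.877218
R(gripper solenoid) = exp(−0.0000140 × 500) = 0.993024
R(encoder) = exp(−0.000167 × 500) = 0.919891
Parallel (safety PLC and motion controller): 1 − (1 − 0.906196)(1 − 0.839037) = 0.984901
Parallel (joint servo drive and gripper solenoid): 1 − (1 − 0.877218)(1 − 0.993024) = 0.999143
Series ([0.984901], [0.999143], and encoder): 0.984901 × 0.999143 × 0.919891 = 0.9052

0.9052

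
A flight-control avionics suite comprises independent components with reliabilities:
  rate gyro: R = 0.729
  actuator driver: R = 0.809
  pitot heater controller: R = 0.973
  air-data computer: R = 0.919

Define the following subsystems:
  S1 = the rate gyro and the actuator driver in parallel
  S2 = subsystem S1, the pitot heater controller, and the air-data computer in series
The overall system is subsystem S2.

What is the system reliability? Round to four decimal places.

Parallel (rate gyro and actuator driver): 1 − (1 − 0.729000)(1 − 0.809000) = 0.948239
Series ([0.948239], pitot heater controller, and air-data computer): 0.948239 × 0.973000 × 0.919000 = 0.8479

0.8479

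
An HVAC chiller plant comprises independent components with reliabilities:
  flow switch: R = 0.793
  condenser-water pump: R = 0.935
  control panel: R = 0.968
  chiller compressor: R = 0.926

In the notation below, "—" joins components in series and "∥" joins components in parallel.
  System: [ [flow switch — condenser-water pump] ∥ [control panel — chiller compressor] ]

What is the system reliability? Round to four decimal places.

0.9732

Series (flow switch and condenser-water pump): 0.793000 × 0.935000 = 0.741455
Series (control panel and chiller compressor): 0.968000 × 0.926000 = 0.896368
Parallel ([0.741455] and [0.896368]): 1 − (1 − 0.741455)(1 − 0.896368) = 0.9732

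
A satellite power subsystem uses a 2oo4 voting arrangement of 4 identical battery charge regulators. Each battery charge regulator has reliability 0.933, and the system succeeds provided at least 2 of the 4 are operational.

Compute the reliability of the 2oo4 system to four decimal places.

0.9989

R = Σ_{i=2}^{4} C(4,i) p^i (1−p)^{4−i} with p = 0.933
C(4,2)·0.933^2·0.067^2 = 0.023446
C(4,3)·0.933^3·0.067^1 = 0.217661
C(4,4)·0.933^4·0.067^0 = 0.757751
Sum = 0.9989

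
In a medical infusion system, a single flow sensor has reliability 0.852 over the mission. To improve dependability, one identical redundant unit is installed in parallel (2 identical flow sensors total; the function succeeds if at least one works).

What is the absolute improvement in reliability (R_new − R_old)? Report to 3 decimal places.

R_before = 0.852
R_after = 1 − (1 − 0.852)^2 = 0.978
ΔR = 0.978 − 0.852 = 0.126

0.126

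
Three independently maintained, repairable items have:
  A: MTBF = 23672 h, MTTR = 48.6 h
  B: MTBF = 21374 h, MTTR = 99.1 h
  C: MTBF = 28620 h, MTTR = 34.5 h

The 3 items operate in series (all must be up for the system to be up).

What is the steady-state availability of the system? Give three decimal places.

0.992

A(A) = MTBF/(MTBF+MTTR) = 23672/(23672+48.6) = 0.997951
A(B) = MTBF/(MTBF+MTTR) = 21374/(21374+99.1) = 0.995385
A(C) = MTBF/(MTBF+MTTR) = 28620/(28620+34.5) = 0.998796
Series availability: 0.997951 × 0.995385 × 0.998796 = 0.992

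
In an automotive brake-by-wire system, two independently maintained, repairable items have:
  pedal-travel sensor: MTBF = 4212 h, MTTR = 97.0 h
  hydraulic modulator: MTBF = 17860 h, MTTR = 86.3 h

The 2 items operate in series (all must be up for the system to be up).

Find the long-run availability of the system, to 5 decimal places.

A(pedal-travel sensor) = MTBF/(MTBF+MTTR) = 4212/(4212+97.0) = 0.977489
A(hydraulic modulator) = MTBF/(MTBF+MTTR) = 17860/(17860+86.3) = 0.995191
Series availability: 0.977489 × 0.995191 = 0.97279

0.97279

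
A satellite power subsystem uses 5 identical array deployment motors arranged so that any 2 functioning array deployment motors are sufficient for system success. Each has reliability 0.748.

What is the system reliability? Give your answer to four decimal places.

R = Σ_{i=2}^{5} C(5,i) p^i (1−p)^{5−i} with p = 0.748
C(5,2)·0.748^2·0.252^3 = 0.089537
C(5,3)·0.748^3·0.252^2 = 0.265770
C(5,4)·0.748^4·0.252^1 = 0.394436
C(5,5)·0.748^5·0.252^0 = 0.234157
Sum = 0.9839

0.9839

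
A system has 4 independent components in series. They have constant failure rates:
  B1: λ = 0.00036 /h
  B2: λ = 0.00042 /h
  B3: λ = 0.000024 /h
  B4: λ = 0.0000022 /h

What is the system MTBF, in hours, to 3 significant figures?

Series of exponential components: λ_sys = Σ λ_i
λ_sys = 0.00036 + 0.00042 + 0.000024 + 0.0000022 = 8.0620e-04 /h
MTBF = 1 / λ_sys = 1240 h

1240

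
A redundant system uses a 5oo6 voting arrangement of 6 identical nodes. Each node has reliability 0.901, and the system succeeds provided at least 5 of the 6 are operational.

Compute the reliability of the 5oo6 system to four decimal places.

0.8877

R = Σ_{i=5}^{6} C(6,i) p^i (1−p)^{6−i} with p = 0.901
C(6,5)·0.901^5·0.099^1 = 0.352704
C(6,6)·0.901^6·0.099^0 = 0.534994
Sum = 0.8877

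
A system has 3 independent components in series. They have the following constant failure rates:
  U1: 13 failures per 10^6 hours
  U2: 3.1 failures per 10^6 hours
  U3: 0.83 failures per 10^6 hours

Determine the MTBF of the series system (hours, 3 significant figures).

Series of exponential components: λ_sys = Σ λ_i
λ_sys = 0.000013 + 0.0000031 + 0.00000083 = 1.6930e-05 /h
MTBF = 1 / λ_sys = 59100 h

59100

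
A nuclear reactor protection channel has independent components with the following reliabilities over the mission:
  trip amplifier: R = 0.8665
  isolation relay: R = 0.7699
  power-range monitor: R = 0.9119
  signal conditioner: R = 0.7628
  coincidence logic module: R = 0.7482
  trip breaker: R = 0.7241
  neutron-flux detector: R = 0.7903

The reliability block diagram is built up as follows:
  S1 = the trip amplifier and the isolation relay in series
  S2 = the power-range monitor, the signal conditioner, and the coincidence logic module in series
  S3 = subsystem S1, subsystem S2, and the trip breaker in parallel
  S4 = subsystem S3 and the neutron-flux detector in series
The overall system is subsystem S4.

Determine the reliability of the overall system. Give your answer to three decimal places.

0.755

Series (trip amplifier and isolation relay): 0.86650 × 0.76990 = 0.66712
Series (power-range monitor, signal conditioner, and coincidence logic module): 0.91190 × 0.76280 × 0.74820 = 0.52045
Parallel ([0.66712], [0.52045], and trip breaker): 1 − (1 − 0.66712)(1 − 0.52045)(1 − 0.72410) = 0.95596
Series ([0.95596] and neutron-flux detector): 0.95596 × 0.79030 = 0.755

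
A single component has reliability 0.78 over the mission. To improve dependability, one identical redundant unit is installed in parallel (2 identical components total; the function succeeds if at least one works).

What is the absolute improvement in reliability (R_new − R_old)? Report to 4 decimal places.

0.1716

R_before = 0.78
R_after = 1 − (1 − 0.78)^2 = 0.9516
ΔR = 0.9516 − 0.78 = 0.1716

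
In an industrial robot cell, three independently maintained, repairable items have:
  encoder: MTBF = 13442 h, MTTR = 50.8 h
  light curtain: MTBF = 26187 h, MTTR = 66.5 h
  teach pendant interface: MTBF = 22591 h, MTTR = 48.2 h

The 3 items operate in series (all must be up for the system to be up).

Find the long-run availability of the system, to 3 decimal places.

A(encoder) = MTBF/(MTBF+MTTR) = 13442/(13442+50.8) = 0.996235
A(light curtain) = MTBF/(MTBF+MTTR) = 26187/(26187+66.5) = 0.997467
A(teach pendant interface) = MTBF/(MTBF+MTTR) = 22591/(22591+48.2) = 0.997871
Series availability: 0.996235 × 0.997467 × 0.997871 = 0.992

0.992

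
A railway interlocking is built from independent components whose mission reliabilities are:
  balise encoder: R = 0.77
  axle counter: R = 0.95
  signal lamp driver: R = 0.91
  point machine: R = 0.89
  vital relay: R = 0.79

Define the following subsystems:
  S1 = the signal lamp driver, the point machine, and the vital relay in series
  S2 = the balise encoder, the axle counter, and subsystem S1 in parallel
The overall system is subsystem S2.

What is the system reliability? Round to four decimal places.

Series (signal lamp driver, point machine, and vital relay): 0.910000 × 0.890000 × 0.790000 = 0.639821
Parallel (balise encoder, axle counter, and [0.639821]): 1 − (1 − 0.770000)(1 − 0.950000)(1 − 0.639821) = 0.9959

0.9959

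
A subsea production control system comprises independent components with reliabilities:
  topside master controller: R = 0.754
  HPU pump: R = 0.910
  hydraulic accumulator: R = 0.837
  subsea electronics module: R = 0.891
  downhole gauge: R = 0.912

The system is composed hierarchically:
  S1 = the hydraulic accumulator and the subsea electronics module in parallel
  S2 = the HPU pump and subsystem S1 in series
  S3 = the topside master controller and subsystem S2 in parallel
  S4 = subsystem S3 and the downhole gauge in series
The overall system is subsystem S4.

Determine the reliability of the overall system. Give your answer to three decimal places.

Parallel (hydraulic accumulator and subsea electronics module): 1 − (1 − 0.83700)(1 − 0.89100) = 0.98223
Series (HPU pump and [0.98223]): 0.91000 × 0.98223 = 0.89383
Parallel (topside master controller and [0.89383]): 1 − (1 − 0.75400)(1 − 0.89383) = 0.97388
Series ([0.97388] and downhole gauge): 0.97388 × 0.91200 = 0.888

0.888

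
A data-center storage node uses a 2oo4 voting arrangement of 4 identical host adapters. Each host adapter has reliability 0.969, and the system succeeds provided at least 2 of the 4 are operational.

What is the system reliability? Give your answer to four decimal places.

R = Σ_{i=2}^{4} C(4,i) p^i (1−p)^{4−i} with p = 0.969
C(4,2)·0.969^2·0.031^2 = 0.005414
C(4,3)·0.969^3·0.031^1 = 0.112822
C(4,4)·0.969^4·0.031^0 = 0.881648
Sum = 0.9999

0.9999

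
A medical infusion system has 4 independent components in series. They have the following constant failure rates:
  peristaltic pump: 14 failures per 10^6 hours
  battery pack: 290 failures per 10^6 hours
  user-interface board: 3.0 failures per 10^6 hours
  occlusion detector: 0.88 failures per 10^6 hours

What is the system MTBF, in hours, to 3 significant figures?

3250

Series of exponential components: λ_sys = Σ λ_i
λ_sys = 0.000014 + 0.00029 + 0.0000030 + 0.00000088 = 3.0788e-04 /h
MTBF = 1 / λ_sys = 3250 h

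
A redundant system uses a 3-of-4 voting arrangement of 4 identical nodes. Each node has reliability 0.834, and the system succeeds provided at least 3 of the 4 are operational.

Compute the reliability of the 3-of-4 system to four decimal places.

R = Σ_{i=3}^{4} C(4,i) p^i (1−p)^{4−i} with p = 0.834
C(4,3)·0.834^3·0.166^1 = 0.385182
C(4,4)·0.834^4·0.166^0 = 0.483798
Sum = 0.8690

0.8690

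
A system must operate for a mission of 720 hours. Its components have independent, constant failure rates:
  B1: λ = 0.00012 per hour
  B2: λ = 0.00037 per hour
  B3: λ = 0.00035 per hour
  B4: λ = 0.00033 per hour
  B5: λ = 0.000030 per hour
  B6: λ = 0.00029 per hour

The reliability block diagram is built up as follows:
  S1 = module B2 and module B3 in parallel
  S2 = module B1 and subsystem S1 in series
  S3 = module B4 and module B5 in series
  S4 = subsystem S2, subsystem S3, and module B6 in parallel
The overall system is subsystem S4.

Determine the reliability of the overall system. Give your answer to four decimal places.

0.9944

R(B1) = exp(−0.00012 × 720) = 0.917227
R(B2) = exp(−0.00037 × 720) = 0.766133
R(B3) = exp(−0.00035 × 720) = 0.777245
R(B4) = exp(−0.00033 × 720) = 0.788518
R(B5) = exp(−0.000030 × 720) = 0.978632
R(B6) = exp(−0.00029 × 720) = 0.811558
Parallel (B2 and B3): 1 − (1 − 0.766133)(1 − 0.777245) = 0.947905
Series (B1 and [0.947905]): 0.917227 × 0.947905 = 0.869444
Series (B4 and B5): 0.788518 × 0.978632 = 0.771669
Parallel ([0.869444], [0.771669], and B6): 1 − (1 − 0.869444)(1 − 0.771669)(1 − 0.811558) = 0.9944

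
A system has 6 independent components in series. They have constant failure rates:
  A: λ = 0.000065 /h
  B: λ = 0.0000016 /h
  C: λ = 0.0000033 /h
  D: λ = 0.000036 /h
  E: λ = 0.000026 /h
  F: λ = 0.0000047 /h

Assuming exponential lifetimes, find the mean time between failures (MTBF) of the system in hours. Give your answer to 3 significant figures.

Series of exponential components: λ_sys = Σ λ_i
λ_sys = 0.000065 + 0.0000016 + 0.0000033 + 0.000036 + 0.000026 + 0.0000047 = 1.3660e-04 /h
MTBF = 1 / λ_sys = 7320 h

7320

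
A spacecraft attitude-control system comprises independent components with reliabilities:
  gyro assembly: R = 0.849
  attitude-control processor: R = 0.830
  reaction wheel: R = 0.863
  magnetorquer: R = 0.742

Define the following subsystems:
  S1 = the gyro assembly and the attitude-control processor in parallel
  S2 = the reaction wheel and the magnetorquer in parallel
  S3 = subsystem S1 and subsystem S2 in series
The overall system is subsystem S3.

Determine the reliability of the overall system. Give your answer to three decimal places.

Parallel (gyro assembly and attitude-control processor): 1 − (1 − 0.84900)(1 − 0.83000) = 0.97433
Parallel (reaction wheel and magnetorquer): 1 − (1 − 0.86300)(1 − 0.74200) = 0.96465
Series ([0.97433] and [0.96465]): 0.97433 × 0.96465 = 0.940

0.940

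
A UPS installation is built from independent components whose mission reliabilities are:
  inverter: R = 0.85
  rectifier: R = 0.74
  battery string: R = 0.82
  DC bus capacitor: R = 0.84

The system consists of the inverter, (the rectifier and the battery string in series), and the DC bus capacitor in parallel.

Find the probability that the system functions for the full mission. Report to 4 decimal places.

0.9906

Series (rectifier and battery string): 0.740000 × 0.820000 = 0.606800
Parallel (inverter, [0.606800], and DC bus capacitor): 1 − (1 − 0.850000)(1 − 0.606800)(1 − 0.840000) = 0.9906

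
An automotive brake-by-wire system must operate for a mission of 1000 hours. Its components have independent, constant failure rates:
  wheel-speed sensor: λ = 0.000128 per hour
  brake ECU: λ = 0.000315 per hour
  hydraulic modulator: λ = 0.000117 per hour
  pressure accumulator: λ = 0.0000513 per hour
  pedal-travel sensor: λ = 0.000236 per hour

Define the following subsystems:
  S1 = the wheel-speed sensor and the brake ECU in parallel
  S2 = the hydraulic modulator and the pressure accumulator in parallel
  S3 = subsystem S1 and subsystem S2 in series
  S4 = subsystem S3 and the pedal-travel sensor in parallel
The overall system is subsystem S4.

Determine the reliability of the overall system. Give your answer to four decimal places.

R(wheel-speed sensor) = exp(−0.000128 × 1000) = 0.879853
R(brake ECU) = exp(−0.000315 × 1000) = 0.729789
R(hydraulic modulator) = exp(−0.000117 × 1000) = 0.889585
R(pressure accumulator) = exp(−0.0000513 × 1000) = 0.949994
R(pedal-travel sensor) = exp(−0.000236 × 1000) = 0.789781
Parallel (wheel-speed sensor and brake ECU): 1 − (1 − 0.879853)(1 − 0.729789) = 0.967535
Parallel (hydraulic modulator and pressure accumulator): 1 − (1 − 0.889585)(1 − 0.949994) = 0.994479
Series ([0.967535] and [0.994479]): 0.967535 × 0.994479 = 0.962193
Parallel ([0.962193] and pedal-travel sensor): 1 − (1 − 0.962193)(1 − 0.789781) = 0.9921

0.9921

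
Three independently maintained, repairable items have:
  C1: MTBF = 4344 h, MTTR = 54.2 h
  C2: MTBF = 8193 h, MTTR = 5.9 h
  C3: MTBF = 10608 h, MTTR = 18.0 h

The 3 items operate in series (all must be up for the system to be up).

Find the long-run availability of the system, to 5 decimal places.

A(C1) = MTBF/(MTBF+MTTR) = 4344/(4344+54.2) = 0.987677
A(C2) = MTBF/(MTBF+MTTR) = 8193/(8193+5.9) = 0.999280
A(C3) = MTBF/(MTBF+MTTR) = 10608/(10608+18.0) = 0.998306
Series availability: 0.987677 × 0.999280 × 0.998306 = 0.98529

0.98529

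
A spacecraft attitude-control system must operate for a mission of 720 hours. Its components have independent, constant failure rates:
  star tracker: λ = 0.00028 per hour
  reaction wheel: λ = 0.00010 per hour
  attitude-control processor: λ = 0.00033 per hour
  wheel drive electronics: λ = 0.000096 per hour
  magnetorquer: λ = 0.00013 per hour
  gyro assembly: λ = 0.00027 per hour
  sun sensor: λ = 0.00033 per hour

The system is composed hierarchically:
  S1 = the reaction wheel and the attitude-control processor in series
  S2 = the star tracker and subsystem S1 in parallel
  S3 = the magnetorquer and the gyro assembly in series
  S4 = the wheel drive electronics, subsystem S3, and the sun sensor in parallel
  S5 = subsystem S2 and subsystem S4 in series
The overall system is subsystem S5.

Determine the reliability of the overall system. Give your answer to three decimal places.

R(star tracker) = exp(−0.00028 × 720) = 0.81742
R(reaction wheel) = exp(−0.00010 × 720) = 0.93053
R(attitude-control processor) = exp(−0.00033 × 720) = 0.78852
R(wheel drive electronics) = exp(−0.000096 × 720) = 0.93321
R(magnetorquer) = exp(−0.00013 × 720) = 0.91065
R(gyro assembly) = exp(−0.00027 × 720) = 0.82333
R(sun sensor) = exp(−0.00033 × 720) = 0.78852
Series (reaction wheel and attitude-control processor): 0.93053 × 0.78852 = 0.73374
Parallel (star tracker and [0.73374]): 1 − (1 − 0.81742)(1 − 0.73374) = 0.95139
Series (magnetorquer and gyro assembly): 0.91065 × 0.82333 = 0.74977
Parallel (wheel drive electronics, [0.74977], and sun sensor): 1 − (1 − 0.93321)(1 − 0.74977)(1 − 0.78852) = 0.99647
Series ([0.95139] and [0.99647]): 0.95139 × 0.99647 = 0.948

0.948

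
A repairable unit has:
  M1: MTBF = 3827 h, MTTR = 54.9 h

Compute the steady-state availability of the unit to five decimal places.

0.98586

A(M1) = MTBF/(MTBF+MTTR) = 3827/(3827+54.9) = 0.98586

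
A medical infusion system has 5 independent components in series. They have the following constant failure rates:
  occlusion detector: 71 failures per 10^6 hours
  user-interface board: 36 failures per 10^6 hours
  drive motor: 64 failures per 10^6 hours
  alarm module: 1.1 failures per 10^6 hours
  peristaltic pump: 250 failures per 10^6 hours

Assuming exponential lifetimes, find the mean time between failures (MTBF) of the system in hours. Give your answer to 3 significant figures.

2370

Series of exponential components: λ_sys = Σ λ_i
λ_sys = 0.000071 + 0.000036 + 0.000064 + 0.0000011 + 0.00025 = 4.2210e-04 /h
MTBF = 1 / λ_sys = 2370 h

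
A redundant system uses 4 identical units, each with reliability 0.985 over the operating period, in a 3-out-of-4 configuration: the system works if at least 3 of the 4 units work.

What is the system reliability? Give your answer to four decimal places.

R = Σ_{i=3}^{4} C(4,i) p^i (1−p)^{4−i} with p = 0.985
C(4,3)·0.985^3·0.015^1 = 0.057340
C(4,4)·0.985^4·0.015^0 = 0.941337
Sum = 0.9987

0.9987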